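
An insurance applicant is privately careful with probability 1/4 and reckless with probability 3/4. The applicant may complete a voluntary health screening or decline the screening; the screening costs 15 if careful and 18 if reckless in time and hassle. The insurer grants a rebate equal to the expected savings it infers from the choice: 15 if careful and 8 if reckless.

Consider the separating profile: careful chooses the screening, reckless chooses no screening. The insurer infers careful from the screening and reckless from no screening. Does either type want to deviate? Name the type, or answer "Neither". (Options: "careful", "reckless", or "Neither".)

careful

The screening pays 15; no screening pays 8.
careful: assigned the screening, nets 15 − 15 = 0; deviating to no screening nets 8.
reckless: assigned no screening, nets 8; deviating to the screening nets 15 − 18 = -3.
The careful type gains 8 by deviating.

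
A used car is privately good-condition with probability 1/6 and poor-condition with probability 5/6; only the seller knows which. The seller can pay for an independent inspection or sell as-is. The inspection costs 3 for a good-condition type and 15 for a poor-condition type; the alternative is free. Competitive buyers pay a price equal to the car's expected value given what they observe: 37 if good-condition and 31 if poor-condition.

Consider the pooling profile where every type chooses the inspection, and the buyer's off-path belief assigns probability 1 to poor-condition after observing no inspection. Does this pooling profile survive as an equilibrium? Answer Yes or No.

No

On path, the buyer holds the prior and pays 1/6·37 + 5/6·31 = 32. Off path (no inspection), believing poor-condition, it pays 31.
good-condition: the inspection nets 32 − 3 = 29; no inspection nets 31. good-condition would deviate.
poor-condition: the inspection nets 32 − 15 = 17; no inspection nets 31. poor-condition would deviate.
A type deviates, so pooling fails.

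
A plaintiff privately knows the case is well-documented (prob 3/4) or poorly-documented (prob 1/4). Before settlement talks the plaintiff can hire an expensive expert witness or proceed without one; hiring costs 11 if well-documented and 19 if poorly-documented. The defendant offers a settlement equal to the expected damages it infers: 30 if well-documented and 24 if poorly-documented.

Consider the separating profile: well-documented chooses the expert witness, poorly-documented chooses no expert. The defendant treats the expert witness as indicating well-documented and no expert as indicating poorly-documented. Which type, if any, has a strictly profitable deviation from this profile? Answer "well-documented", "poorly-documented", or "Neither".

The expert witness pays 30; no expert pays 24.
well-documented: assigned the expert witness, nets 30 − 11 = 19; deviating to no expert nets 24.
poorly-documented: assigned no expert, nets 24; deviating to the expert witness nets 30 − 19 = 11.
The well-documented type gains 5 by deviating.

well-documented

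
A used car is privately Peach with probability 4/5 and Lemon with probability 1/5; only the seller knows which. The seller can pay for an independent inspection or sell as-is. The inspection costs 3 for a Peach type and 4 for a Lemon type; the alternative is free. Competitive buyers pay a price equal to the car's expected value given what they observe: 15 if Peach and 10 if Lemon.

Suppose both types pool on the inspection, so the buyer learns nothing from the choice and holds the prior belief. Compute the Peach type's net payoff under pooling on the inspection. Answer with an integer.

11

Pooled price = 4/5·15 + 1/5·10 = 14.
Peach pays cost 3 for the inspection, so net payoff = 14 − 3 = 11.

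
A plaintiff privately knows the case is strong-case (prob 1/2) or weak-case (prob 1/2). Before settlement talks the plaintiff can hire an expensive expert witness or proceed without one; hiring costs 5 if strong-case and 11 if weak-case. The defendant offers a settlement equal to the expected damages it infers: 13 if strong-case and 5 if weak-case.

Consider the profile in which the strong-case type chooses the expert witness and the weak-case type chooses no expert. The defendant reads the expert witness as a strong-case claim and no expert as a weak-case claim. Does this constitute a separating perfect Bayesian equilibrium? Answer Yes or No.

Under these beliefs, the expert witness earns settlement 13 and no expert earns settlement 5.
strong-case: the expert witness nets 13 − 5 = 8; no expert nets 5. strong-case prefers the expert witness.
weak-case: the expert witness nets 13 − 11 = 2; no expert nets 5. weak-case prefers no expert.
Neither type deviates, so the separating profile is an equilibrium.

Yes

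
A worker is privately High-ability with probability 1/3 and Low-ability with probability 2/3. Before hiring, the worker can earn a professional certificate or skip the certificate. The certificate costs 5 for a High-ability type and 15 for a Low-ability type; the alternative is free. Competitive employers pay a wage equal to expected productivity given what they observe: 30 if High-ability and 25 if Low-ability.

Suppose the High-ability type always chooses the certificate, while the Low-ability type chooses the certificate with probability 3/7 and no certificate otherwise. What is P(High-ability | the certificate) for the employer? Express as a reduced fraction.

7/13

P(the certificate) = (1/3)·1 + (2/3)·(3/7) = 13/21.
By Bayes' rule, P(High-ability | the certificate) = (1/3) / (13/21) = 7/13.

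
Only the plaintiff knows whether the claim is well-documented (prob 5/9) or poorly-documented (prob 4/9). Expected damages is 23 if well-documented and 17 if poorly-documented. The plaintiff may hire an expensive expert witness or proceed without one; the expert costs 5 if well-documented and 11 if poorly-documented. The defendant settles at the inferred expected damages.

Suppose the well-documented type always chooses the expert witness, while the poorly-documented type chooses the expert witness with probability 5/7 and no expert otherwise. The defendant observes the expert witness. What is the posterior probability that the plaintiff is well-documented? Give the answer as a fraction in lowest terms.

7/11

P(the expert witness) = (5/9)·1 + (4/9)·(5/7) = 55/63.
By Bayes' rule, P(well-documented | the expert witness) = (5/9) / (55/63) = 7/11.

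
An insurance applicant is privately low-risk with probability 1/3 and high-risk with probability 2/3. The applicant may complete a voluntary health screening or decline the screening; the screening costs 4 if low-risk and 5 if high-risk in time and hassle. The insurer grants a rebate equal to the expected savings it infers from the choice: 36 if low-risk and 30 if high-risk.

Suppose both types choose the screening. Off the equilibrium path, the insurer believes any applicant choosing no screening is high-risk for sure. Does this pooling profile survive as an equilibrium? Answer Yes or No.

On path, the insurer holds the prior and pays 1/3·36 + 2/3·30 = 32. Off path (no screening), believing high-risk, it pays 30.
low-risk: the screening nets 32 − 4 = 28; no screening nets 30. low-risk would deviate.
high-risk: the screening nets 32 − 5 = 27; no screening nets 30. high-risk would deviate.
A type deviates, so pooling fails.

No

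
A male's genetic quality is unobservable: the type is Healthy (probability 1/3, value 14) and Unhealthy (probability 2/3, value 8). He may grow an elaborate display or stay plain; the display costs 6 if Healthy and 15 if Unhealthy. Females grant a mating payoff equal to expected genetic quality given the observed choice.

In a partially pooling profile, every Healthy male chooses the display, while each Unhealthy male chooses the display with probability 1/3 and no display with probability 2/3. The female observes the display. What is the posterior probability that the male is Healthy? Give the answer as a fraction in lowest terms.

P(the display) = (1/3)·1 + (2/3)·(1/3) = 5/9.
By Bayes' rule, P(Healthy | the display) = (1/3) / (5/9) = 3/5.

3/5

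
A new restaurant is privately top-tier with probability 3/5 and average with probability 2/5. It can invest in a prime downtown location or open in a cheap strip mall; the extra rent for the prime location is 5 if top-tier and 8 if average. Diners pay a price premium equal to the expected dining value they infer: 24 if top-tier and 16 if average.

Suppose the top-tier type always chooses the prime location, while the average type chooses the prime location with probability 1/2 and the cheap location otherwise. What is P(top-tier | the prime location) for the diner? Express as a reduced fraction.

3/4

P(the prime location) = (3/5)·1 + (2/5)·(1/2) = 4/5.
By Bayes' rule, P(top-tier | the prime location) = (3/5) / (4/5) = 3/4.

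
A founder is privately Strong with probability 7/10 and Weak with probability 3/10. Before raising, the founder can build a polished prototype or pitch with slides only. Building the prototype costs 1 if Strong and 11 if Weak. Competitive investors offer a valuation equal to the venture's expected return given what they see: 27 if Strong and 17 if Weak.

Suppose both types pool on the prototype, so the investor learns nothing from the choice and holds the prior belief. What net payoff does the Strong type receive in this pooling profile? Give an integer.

23

Pooled valuation = 7/10·27 + 3/10·17 = 24.
Strong pays cost 1 for the prototype, so net payoff = 24 − 1 = 23.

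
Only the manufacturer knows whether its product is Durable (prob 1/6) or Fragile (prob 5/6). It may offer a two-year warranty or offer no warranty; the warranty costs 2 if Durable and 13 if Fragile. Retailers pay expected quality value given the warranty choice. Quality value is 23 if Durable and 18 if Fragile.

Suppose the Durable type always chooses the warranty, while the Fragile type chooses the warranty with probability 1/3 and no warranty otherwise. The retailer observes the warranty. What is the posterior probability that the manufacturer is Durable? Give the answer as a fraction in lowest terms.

3/8

P(the warranty) = (1/6)·1 + (5/6)·(1/3) = 4/9.
By Bayes' rule, P(Durable | the warranty) = (1/6) / (4/9) = 3/8.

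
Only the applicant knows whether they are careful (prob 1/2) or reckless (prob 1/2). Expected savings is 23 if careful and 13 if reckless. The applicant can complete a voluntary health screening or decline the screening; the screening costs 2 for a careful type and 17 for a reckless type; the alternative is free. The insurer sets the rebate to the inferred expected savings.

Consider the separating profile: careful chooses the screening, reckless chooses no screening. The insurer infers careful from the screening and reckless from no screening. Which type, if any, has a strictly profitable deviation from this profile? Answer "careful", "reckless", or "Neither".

Neither

The screening pays 23; no screening pays 13.
careful: assigned the screening, nets 23 − 2 = 21; deviating to no screening nets 13.
reckless: assigned no screening, nets 13; deviating to the screening nets 23 − 17 = 6.
Both types strictly prefer their assigned action; no profitable deviation.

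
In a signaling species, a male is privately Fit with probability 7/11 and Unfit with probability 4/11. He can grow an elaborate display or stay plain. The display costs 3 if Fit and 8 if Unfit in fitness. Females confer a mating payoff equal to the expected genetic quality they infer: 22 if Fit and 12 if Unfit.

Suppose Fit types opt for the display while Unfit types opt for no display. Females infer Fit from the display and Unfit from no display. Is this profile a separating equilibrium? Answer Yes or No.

Under these beliefs, the display earns mating payoff 22 and no display earns mating payoff 12.
Fit: the display nets 22 − 3 = 19; no display nets 12. Fit prefers the display.
Unfit: the display nets 22 − 8 = 14; no display nets 12. Unfit would deviate to the display.
Unfit has a profitable deviation, so the profile is not an equilibrium.

No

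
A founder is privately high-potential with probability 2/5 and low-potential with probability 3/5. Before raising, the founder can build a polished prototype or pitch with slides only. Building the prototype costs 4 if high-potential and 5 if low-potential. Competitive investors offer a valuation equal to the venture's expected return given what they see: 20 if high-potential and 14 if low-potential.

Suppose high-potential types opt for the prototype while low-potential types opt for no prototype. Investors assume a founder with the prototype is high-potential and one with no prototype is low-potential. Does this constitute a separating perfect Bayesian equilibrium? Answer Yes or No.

Under these beliefs, the prototype earns valuation 20 and no prototype earns valuation 14.
high-potential: the prototype nets 20 − 4 = 16; no prototype nets 14. high-potential prefers the prototype.
low-potential: the prototype nets 20 − 5 = 15; no prototype nets 14. low-potential would deviate to the prototype.
low-potential has a profitable deviation, so the profile is not an equilibrium.

No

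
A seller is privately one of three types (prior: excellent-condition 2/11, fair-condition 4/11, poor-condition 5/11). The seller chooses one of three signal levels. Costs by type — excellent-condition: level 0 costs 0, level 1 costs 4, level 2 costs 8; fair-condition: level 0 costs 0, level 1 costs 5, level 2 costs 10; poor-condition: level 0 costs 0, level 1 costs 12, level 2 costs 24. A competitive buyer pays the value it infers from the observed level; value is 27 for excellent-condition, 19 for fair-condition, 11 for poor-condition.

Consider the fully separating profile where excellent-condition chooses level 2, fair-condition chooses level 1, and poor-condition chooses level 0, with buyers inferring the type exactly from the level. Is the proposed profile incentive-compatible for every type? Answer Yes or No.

No

Separating prices: level 2 → 27, level 1 → 19, level 0 → 11.
excellent-condition (assigned level 2): level 0: 11 − 0 = 11; level 1: 19 − 4 = 15; level 2: 27 − 8 = 19. excellent-condition stays.
fair-condition (assigned level 1): level 0: 11 − 0 = 11; level 1: 19 − 5 = 14; level 2: 27 − 10 = 17. fair-condition prefers level 2.
poor-condition (assigned level 0): level 0: 11 − 0 = 11; level 1: 19 − 12 = 7; level 2: 27 − 24 = 3. poor-condition stays.
At least one type deviates; the separating profile fails.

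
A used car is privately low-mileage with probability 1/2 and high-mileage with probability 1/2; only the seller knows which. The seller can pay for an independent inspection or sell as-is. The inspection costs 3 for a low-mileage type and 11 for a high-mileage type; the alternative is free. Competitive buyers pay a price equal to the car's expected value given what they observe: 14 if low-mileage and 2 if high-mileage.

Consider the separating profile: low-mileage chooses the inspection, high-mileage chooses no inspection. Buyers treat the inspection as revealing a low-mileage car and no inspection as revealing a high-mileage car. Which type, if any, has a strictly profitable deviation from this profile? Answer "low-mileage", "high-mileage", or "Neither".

The inspection pays 14; no inspection pays 2.
low-mileage: assigned the inspection, nets 14 − 3 = 11; deviating to no inspection nets 2.
high-mileage: assigned no inspection, nets 2; deviating to the inspection nets 14 − 11 = 3.
The high-mileage type gains 1 by deviating.

high-mileage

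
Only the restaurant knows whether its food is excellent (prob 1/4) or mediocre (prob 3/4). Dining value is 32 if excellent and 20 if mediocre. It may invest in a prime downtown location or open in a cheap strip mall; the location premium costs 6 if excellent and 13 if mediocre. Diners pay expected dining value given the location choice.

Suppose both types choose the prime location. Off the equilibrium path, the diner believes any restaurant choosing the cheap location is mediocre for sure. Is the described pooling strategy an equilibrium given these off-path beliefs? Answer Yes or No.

No

On path, the diner holds the prior and pays 1/4·32 + 3/4·20 = 23. Off path (the cheap location), believing mediocre, it pays 20.
excellent: the prime location nets 23 − 6 = 17; the cheap location nets 20. excellent would deviate.
mediocre: the prime location nets 23 − 13 = 10; the cheap location nets 20. mediocre would deviate.
A type deviates, so pooling fails.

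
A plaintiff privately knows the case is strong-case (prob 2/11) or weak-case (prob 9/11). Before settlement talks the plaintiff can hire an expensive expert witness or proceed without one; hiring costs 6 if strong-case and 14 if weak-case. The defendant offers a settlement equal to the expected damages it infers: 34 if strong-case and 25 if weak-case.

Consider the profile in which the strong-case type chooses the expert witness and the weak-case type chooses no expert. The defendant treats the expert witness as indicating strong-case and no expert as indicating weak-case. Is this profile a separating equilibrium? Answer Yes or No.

Under these beliefs, the expert witness earns settlement 34 and no expert earns settlement 25.
strong-case: the expert witness nets 34 − 6 = 28; no expert nets 25. strong-case prefers the expert witness.
weak-case: the expert witness nets 34 − 14 = 20; no expert nets 25. weak-case prefers no expert.
Neither type deviates, so the separating profile is an equilibrium.

Yes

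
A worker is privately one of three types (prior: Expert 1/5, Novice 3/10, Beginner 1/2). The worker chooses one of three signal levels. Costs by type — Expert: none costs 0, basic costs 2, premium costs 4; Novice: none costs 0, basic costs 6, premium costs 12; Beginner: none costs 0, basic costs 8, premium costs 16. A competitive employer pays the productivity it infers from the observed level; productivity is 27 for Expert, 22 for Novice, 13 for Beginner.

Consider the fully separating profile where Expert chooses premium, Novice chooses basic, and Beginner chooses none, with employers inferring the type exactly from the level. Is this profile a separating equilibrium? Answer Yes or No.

Separating wages: premium → 27, basic → 22, none → 13.
Expert (assigned premium): none: 13 − 0 = 13; basic: 22 − 2 = 20; premium: 27 − 4 = 23. Expert stays.
Novice (assigned basic): none: 13 − 0 = 13; basic: 22 − 6 = 16; premium: 27 − 12 = 15. Novice stays.
Beginner (assigned none): none: 13 − 0 = 13; basic: 22 − 8 = 14; premium: 27 − 16 = 11. Beginner prefers basic.
At least one type deviates; the separating profile fails.

No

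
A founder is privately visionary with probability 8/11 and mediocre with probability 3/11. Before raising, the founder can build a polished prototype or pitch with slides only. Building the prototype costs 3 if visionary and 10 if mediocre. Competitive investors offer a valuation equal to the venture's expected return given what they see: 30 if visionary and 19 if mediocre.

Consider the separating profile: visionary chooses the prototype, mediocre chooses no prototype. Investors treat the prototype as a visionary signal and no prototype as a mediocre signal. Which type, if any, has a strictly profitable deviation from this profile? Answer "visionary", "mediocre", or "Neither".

mediocre

The prototype pays 30; no prototype pays 19.
visionary: assigned the prototype, nets 30 − 3 = 27; deviating to no prototype nets 19.
mediocre: assigned no prototype, nets 19; deviating to the prototype nets 30 − 10 = 20.
The mediocre type gains 1 by deviating.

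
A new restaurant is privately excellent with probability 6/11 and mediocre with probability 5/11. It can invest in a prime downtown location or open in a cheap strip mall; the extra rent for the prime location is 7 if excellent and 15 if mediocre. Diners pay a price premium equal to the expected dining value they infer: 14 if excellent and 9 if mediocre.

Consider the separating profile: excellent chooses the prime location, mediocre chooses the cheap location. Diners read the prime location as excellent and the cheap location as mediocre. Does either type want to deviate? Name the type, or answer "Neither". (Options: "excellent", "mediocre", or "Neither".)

The prime location pays 14; the cheap location pays 9.
excellent: assigned the prime location, nets 14 − 7 = 7; deviating to the cheap location nets 9.
mediocre: assigned the cheap location, nets 9; deviating to the prime location nets 14 − 15 = -1.
The excellent type gains 2 by deviating.

excellent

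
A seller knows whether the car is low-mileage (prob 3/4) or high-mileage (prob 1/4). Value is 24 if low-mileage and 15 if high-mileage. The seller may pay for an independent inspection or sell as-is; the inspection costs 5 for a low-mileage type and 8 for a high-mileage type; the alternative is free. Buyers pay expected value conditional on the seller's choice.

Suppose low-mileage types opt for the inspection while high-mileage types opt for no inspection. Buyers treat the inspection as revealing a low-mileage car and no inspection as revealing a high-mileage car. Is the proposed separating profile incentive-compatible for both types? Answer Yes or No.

No

Under these beliefs, the inspection earns price 24 and no inspection earns price 15.
low-mileage: the inspection nets 24 − 5 = 19; no inspection nets 15. low-mileage prefers the inspection.
high-mileage: the inspection nets 24 − 8 = 16; no inspection nets 15. high-mileage would deviate to the inspection.
high-mileage has a profitable deviation, so the profile is not an equilibrium.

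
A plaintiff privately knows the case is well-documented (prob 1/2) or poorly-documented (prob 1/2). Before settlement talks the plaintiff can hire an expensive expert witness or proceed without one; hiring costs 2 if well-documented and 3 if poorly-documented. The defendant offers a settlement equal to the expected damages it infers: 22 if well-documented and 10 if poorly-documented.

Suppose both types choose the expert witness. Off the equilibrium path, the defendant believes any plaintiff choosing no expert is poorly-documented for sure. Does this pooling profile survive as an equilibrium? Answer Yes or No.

On path, the defendant holds the prior and pays 1/2·22 + 1/2·10 = 16. Off path (no expert), believing poorly-documented, it pays 10.
well-documented: the expert witness nets 16 − 2 = 14; no expert nets 10. well-documented stays.
poorly-documented: the expert witness nets 16 − 3 = 13; no expert nets 10. poorly-documented stays.
No type deviates, so pooling is sustained.

Yes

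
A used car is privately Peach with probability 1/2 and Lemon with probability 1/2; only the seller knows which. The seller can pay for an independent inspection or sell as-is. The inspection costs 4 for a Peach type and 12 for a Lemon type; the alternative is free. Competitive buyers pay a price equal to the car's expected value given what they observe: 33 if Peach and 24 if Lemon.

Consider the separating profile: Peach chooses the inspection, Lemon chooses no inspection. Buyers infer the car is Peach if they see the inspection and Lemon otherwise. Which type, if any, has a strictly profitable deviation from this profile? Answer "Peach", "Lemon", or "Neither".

The inspection pays 33; no inspection pays 24.
Peach: assigned the inspection, nets 33 − 4 = 29; deviating to no inspection nets 24.
Lemon: assigned no inspection, nets 24; deviating to the inspection nets 33 − 12 = 21.
Both types strictly prefer their assigned action; no profitable deviation.

Neither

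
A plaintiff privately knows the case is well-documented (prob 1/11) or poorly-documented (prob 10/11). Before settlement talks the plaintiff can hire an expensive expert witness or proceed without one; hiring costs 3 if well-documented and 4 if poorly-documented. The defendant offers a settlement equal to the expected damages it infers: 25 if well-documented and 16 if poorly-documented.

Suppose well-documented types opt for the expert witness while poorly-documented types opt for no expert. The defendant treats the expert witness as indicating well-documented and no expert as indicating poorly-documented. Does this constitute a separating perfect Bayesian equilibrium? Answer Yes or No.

Under these beliefs, the expert witness earns settlement 25 and no expert earns settlement 16.
well-documented: the expert witness nets 25 − 3 = 22; no expert nets 16. well-documented prefers the expert witness.
poorly-documented: the expert witness nets 25 − 4 = 21; no expert nets 16. poorly-documented would deviate to the expert witness.
poorly-documented has a profitable deviation, so the profile is not an equilibrium.

No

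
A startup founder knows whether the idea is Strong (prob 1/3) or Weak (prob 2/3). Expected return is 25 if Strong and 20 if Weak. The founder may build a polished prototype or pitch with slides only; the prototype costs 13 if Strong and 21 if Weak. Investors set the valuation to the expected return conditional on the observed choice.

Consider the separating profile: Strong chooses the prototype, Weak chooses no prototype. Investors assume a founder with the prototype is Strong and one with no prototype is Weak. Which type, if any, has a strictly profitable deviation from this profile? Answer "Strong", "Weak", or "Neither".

Strong

The prototype pays 25; no prototype pays 20.
Strong: assigned the prototype, nets 25 − 13 = 12; deviating to no prototype nets 20.
Weak: assigned no prototype, nets 20; deviating to the prototype nets 25 − 21 = 4.
The Strong type gains 8 by deviating.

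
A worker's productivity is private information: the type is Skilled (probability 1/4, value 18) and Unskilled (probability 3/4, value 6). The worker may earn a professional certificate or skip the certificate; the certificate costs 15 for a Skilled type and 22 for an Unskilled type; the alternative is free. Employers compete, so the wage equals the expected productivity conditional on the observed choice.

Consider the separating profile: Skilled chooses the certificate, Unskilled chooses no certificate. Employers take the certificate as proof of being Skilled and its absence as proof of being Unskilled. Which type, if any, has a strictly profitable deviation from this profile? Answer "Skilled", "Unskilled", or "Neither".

The certificate pays 18; no certificate pays 6.
Skilled: assigned the certificate, nets 18 − 15 = 3; deviating to no certificate nets 6.
Unskilled: assigned no certificate, nets 6; deviating to the certificate nets 18 − 22 = -4.
The Skilled type gains 3 by deviating.

Skilled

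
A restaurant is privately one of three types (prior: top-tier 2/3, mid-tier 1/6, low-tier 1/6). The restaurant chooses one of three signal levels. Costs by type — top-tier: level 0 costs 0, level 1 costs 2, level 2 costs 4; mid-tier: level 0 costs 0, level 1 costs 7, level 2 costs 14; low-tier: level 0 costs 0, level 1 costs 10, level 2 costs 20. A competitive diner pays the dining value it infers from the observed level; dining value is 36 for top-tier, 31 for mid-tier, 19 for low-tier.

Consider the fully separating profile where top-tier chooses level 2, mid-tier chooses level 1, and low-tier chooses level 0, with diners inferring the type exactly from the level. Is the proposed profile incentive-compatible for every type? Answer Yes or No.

Separating price premiums: level 2 → 36, level 1 → 31, level 0 → 19.
top-tier (assigned level 2): level 0: 19 − 0 = 19; level 1: 31 − 2 = 29; level 2: 36 − 4 = 32. top-tier stays.
mid-tier (assigned level 1): level 0: 19 − 0 = 19; level 1: 31 − 7 = 24; level 2: 36 − 14 = 22. mid-tier stays.
low-tier (assigned level 0): level 0: 19 − 0 = 19; level 1: 31 − 10 = 21; level 2: 36 − 20 = 16. low-tier prefers level 1.
At least one type deviates; the separating profile fails.

No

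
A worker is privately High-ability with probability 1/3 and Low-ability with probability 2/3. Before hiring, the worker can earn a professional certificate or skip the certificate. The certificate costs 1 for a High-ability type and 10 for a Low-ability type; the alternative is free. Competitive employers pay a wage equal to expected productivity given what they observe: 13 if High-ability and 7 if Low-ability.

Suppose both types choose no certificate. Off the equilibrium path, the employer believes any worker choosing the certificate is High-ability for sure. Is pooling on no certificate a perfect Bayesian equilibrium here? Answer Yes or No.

On path, the employer holds the prior and pays 1/3·13 + 2/3·7 = 9. Off path (the certificate), believing High-ability, it pays 13.
High-ability: no certificate nets 9; the certificate nets 13 − 1 = 12. High-ability would deviate.
Low-ability: no certificate nets 9; the certificate nets 13 − 10 = 3. Low-ability stays.
A type deviates, so pooling fails.

No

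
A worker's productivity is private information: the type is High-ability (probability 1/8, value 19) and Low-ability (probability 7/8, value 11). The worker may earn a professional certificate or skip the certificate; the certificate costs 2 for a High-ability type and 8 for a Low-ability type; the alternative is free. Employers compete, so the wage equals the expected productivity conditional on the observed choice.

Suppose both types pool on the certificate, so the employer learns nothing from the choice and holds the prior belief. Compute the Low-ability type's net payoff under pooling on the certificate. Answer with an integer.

Pooled wage = 1/8·19 + 7/8·11 = 12.
Low-ability pays cost 8 for the certificate, so net payoff = 12 − 8 = 4.

4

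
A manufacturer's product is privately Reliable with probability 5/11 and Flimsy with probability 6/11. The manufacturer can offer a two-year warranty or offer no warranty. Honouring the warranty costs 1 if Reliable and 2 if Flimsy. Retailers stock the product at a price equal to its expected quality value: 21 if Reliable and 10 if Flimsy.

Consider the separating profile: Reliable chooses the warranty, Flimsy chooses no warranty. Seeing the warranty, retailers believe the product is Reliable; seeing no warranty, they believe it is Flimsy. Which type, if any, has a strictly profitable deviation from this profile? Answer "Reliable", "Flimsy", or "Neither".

The warranty pays 21; no warranty pays 10.
Reliable: assigned the warranty, nets 21 − 1 = 20; deviating to no warranty nets 10.
Flimsy: assigned no warranty, nets 10; deviating to the warranty nets 21 − 2 = 19.
The Flimsy type gains 9 by deviating.

Flimsy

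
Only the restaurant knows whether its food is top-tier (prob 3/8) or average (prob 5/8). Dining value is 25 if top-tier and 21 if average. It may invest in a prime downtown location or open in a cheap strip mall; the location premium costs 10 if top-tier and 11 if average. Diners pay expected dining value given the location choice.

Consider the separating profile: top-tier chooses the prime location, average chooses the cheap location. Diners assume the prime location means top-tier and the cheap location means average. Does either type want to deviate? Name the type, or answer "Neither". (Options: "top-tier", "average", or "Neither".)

top-tier

The prime location pays 25; the cheap location pays 21.
top-tier: assigned the prime location, nets 25 − 10 = 15; deviating to the cheap location nets 21.
average: assigned the cheap location, nets 21; deviating to the prime location nets 25 − 11 = 14.
The top-tier type gains 6 by deviating.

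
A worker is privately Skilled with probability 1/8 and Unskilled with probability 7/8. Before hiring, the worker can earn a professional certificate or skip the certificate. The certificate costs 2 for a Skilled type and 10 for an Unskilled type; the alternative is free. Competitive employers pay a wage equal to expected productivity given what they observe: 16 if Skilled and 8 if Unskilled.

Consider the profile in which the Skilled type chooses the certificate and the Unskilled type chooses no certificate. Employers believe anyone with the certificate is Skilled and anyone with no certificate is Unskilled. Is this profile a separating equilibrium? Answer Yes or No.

Under these beliefs, the certificate earns wage 16 and no certificate earns wage 8.
Skilled: the certificate nets 16 − 2 = 14; no certificate nets 8. Skilled prefers the certificate.
Unskilled: the certificate nets 16 − 10 = 6; no certificate nets 8. Unskilled prefers no certificate.
Neither type deviates, so the separating profile is an equilibrium.

Yes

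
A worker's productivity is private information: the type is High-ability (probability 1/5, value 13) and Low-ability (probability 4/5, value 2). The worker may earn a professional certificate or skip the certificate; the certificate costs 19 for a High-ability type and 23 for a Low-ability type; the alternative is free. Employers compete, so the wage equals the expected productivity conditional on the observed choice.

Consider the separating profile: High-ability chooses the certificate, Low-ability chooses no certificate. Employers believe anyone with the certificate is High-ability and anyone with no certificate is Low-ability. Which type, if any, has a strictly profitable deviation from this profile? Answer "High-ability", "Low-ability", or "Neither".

The certificate pays 13; no certificate pays 2.
High-ability: assigned the certificate, nets 13 − 19 = -6; deviating to no certificate nets 2.
Low-ability: assigned no certificate, nets 2; deviating to the certificate nets 13 − 23 = -10.
The High-ability type gains 8 by deviating.

High-ability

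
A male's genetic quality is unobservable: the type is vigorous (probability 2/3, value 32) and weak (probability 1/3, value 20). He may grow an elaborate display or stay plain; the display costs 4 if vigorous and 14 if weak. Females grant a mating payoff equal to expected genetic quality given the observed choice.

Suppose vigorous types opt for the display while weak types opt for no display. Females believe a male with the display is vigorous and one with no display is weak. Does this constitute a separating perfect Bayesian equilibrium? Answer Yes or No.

Under these beliefs, the display earns mating payoff 32 and no display earns mating payoff 20.
vigorous: the display nets 32 − 4 = 28; no display nets 20. vigorous prefers the display.
weak: the display nets 32 − 14 = 18; no display nets 20. weak prefers no display.
Neither type deviates, so the separating profile is an equilibrium.

Yes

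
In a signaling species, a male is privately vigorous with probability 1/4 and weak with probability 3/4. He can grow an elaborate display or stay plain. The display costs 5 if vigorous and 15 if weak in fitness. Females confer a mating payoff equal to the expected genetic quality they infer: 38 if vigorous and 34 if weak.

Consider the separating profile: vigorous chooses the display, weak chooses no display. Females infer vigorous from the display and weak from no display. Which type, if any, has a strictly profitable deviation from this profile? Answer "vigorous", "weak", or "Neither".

The display pays 38; no display pays 34.
vigorous: assigned the display, nets 38 − 5 = 33; deviating to no display nets 34.
weak: assigned no display, nets 34; deviating to the display nets 38 − 15 = 23.
The vigorous type gains 1 by deviating.

vigorous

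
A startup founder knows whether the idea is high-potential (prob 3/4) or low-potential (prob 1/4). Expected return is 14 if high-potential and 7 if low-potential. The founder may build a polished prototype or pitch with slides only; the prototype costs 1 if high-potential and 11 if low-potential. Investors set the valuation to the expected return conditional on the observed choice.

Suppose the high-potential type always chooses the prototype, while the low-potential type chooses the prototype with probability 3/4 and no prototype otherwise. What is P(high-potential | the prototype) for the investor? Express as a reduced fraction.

4/5

P(the prototype) = (3/4)·1 + (1/4)·(3/4) = 15/16.
By Bayes' rule, P(high-potential | the prototype) = (3/4) / (15/16) = 4/5.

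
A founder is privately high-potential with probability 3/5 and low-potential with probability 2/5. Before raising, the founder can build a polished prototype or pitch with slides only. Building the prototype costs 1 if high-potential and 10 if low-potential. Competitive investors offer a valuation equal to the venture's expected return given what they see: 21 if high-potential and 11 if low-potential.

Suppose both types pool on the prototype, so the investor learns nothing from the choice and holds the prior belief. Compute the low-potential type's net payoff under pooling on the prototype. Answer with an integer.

7

Pooled valuation = 3/5·21 + 2/5·11 = 17.
low-potential pays cost 10 for the prototype, so net payoff = 17 − 10 = 7.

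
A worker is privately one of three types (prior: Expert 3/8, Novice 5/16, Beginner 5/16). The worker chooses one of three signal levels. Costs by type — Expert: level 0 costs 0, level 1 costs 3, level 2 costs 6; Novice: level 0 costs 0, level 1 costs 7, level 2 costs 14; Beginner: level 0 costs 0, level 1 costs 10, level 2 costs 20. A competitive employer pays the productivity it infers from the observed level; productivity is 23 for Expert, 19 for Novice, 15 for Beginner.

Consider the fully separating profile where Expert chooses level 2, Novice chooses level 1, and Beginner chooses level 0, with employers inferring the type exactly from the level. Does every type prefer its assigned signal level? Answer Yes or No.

Separating wages: level 2 → 23, level 1 → 19, level 0 → 15.
Expert (assigned level 2): level 0: 15 − 0 = 15; level 1: 19 − 3 = 16; level 2: 23 − 6 = 17. Expert stays.
Novice (assigned level 1): level 0: 15 − 0 = 15; level 1: 19 − 7 = 12; level 2: 23 − 14 = 9. Novice prefers level 0.
Beginner (assigned level 0): level 0: 15 − 0 = 15; level 1: 19 − 10 = 9; level 2: 23 − 20 = 3. Beginner stays.
At least one type deviates; the separating profile fails.

No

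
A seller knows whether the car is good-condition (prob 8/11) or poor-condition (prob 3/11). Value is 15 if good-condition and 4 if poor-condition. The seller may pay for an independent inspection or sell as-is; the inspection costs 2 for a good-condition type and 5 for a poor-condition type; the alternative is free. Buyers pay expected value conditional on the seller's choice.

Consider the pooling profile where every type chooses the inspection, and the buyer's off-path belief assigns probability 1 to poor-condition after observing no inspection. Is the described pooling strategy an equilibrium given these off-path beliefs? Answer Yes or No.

On path, the buyer holds the prior and pays 8/11·15 + 3/11·4 = 12. Off path (no inspection), believing poor-condition, it pays 4.
good-condition: the inspection nets 12 − 2 = 10; no inspection nets 4. good-condition stays.
poor-condition: the inspection nets 12 − 5 = 7; no inspection nets 4. poor-condition stays.
No type deviates, so pooling is sustained.

Yes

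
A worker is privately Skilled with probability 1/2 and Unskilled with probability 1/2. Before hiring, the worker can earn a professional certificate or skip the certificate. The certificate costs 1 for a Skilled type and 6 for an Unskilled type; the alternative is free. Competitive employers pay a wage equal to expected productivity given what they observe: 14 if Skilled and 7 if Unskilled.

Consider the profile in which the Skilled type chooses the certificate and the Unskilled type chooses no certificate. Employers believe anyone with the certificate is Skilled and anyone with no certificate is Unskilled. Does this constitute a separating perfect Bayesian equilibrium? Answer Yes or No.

No

Under these beliefs, the certificate earns wage 14 and no certificate earns wage 7.
Skilled: the certificate nets 14 − 1 = 13; no certificate nets 7. Skilled prefers the certificate.
Unskilled: the certificate nets 14 − 6 = 8; no certificate nets 7. Unskilled would deviate to the certificate.
Unskilled has a profitable deviation, so the profile is not an equilibrium.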